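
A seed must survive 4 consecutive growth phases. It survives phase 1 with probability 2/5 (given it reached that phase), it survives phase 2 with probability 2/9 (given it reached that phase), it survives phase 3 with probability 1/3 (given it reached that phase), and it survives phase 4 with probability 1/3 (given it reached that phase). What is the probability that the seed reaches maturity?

The events are sequential, so multiply the conditional probabilities:
P = 2/5 × 2/9 × 1/3 × 1/3 = 4/405.

4/405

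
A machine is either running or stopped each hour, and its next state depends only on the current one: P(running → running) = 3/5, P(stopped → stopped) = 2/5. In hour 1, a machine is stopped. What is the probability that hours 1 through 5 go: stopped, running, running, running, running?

81/625

Hour 1 is given. For each transition, use the conditional probability from the current state:
P(running | stopped) = 3/5; P(running | running) = 3/5; P(running | running) = 3/5; P(running | running) = 3/5.
P = 3/5 × 3/5 × 3/5 × 3/5 = 81/625.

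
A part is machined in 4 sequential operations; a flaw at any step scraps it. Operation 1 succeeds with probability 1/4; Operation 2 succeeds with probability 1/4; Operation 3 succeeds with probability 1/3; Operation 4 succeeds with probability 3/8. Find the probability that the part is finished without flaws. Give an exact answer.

1/128

The events are sequential, so multiply the conditional probabilities:
P = 1/4 × 1/4 × 1/3 × 3/8 = 3/384 = 1/128.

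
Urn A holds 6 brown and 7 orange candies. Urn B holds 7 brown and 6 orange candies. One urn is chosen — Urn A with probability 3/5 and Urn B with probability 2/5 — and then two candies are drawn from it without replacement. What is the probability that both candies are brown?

29/130

From Urn A: P(both brown) = (6/13)(5/12) = 5/26.
From Urn B: P(both brown) = (7/13)(6/12) = 7/26.
Total probability = (3/5)(5/26) + (2/5)(7/26) = 29/130.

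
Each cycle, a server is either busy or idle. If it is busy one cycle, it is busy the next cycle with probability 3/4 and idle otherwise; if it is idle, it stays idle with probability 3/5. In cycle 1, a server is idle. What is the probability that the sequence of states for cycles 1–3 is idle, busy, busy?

Cycle 1 is given. For each transition, use the conditional probability from the current state:
P(busy | idle) = 2/5; P(busy | busy) = 3/4.
P = 2/5 × 3/4 = 6/20 = 3/10.

3/10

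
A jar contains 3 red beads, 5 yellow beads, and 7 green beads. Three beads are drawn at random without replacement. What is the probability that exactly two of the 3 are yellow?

One ordering (yellow drawn first) has probability 5/15 × 4/14 × 10/13 = 200/2730 = 20/273.
There are C(3,2) = 3 such orderings, each equally likely, so P = 3 × 20/273 = 20/91.

20/91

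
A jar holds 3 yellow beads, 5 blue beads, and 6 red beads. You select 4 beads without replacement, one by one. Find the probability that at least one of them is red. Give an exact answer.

133/143

P(no red) = 8/14 × 7/13 × 6/12 × 5/11 = 1680/24024 = 10/143.
P(at least one) = 1 − 10/143 = 133/143.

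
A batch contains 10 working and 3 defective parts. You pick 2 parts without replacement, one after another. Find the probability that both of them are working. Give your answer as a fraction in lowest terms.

15/26

P(all working) = 10/13 × 9/12 = 90/156 = 15/26.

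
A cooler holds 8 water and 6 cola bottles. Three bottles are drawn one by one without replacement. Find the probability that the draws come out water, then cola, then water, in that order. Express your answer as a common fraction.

Multiply the probability of each draw given the previous ones:
P = 8/14 × 6/13 × 7/12 = 336/2184 = 2/13.

2/13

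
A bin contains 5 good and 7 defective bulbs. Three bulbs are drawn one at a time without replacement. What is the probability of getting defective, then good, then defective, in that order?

Multiply the probability of each draw given the previous ones:
P = 7/12 × 5/11 × 6/10 = 210/1320 = 7/44.

7/44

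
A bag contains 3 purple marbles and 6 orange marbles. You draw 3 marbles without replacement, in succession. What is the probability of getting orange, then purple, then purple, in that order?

Multiply the probability of each draw given the previous ones:
P = 6/9 × 3/8 × 2/7 = 36/504 = 1/14.

1/14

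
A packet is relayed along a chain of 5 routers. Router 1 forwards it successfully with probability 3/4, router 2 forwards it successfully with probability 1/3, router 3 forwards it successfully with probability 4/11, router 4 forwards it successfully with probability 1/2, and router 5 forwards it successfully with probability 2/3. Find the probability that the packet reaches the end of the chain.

Each stage is reached only if all earlier stages succeed, so
P = 3/4 × 1/3 × 4/11 × 1/2 × 2/3 = 24/792 = 1/33.

1/33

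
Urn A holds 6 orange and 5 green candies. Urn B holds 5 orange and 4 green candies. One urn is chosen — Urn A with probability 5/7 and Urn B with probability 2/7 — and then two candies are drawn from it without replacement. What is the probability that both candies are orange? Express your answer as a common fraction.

190/693

From Urn A: P(both orange) = (6/11)(5/10) = 3/11.
From Urn B: P(both orange) = (5/9)(4/8) = 5/18.
Total probability = (5/7)(3/11) + (2/7)(5/18) = 190/693.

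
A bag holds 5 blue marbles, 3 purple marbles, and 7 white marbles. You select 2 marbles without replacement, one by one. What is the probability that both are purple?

1/35

P = 3/15 × 2/14 = 6/210 = 1/35.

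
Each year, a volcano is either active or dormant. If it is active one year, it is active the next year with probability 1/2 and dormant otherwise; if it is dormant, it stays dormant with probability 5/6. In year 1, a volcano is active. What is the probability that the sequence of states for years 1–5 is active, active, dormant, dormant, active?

Year 1 is given. For each transition, use the conditional probability from the current state:
P(active | active) = 1/2; P(dormant | active) = 1/2; P(dormant | dormant) = 5/6; P(active | dormant) = 1/6.
P = 1/2 × 1/2 × 5/6 × 1/6 = 5/144.

5/144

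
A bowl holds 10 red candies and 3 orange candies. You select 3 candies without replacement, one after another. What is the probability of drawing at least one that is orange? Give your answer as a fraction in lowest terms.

83/143

P(no orange) = 10/13 × 9/12 × 8/11 = 720/1716 = 60/143.
P(at least one) = 1 − 60/143 = 83/143.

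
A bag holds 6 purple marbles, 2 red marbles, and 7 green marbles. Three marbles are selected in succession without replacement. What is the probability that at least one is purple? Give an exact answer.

P(no purple) = 9/15 × 8/14 × 7/13 = 504/2730 = 12/65.
P(at least one) = 1 − 12/65 = 53/65.

53/65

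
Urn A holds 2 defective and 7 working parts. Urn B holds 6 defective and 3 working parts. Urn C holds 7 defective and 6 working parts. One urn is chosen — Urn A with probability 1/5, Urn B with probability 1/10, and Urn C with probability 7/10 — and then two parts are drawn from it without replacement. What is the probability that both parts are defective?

From Urn A: P(both defective) = (2/9)(1/8) = 1/36.
From Urn B: P(both defective) = (6/9)(5/8) = 5/12.
From Urn C: P(both defective) = (7/13)(6/12) = 7/26.
Total probability = (1/5)(1/36) + (1/10)(5/12) + (7/10)(7/26) = 1103/4680.

1103/4680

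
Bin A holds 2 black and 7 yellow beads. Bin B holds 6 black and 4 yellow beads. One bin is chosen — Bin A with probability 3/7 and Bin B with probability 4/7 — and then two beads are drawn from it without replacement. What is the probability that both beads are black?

17/84

From Bin A: P(both black) = (2/9)(1/8) = 1/36.
From Bin B: P(both black) = (6/10)(5/9) = 1/3.
Total probability = (3/7)(1/36) + (4/7)(1/3) = 17/84.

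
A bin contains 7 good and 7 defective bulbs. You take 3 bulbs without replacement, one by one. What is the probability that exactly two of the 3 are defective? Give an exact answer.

21/52

One ordering (defective drawn first) has probability 7/14 × 6/13 × 7/12 = 294/2184 = 7/52.
There are C(3,2) = 3 such orderings, each equally likely, so P = 3 × 7/52 = 21/52.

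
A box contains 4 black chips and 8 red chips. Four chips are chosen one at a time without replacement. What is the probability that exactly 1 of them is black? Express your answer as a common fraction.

One ordering (black drawn first) has probability 4/12 × 8/11 × 7/10 × 6/9 = 1344/11880 = 56/495.
There are C(4,1) = 4 such orderings, each equally likely, so P = 4 × 56/495 = 224/495.

224/495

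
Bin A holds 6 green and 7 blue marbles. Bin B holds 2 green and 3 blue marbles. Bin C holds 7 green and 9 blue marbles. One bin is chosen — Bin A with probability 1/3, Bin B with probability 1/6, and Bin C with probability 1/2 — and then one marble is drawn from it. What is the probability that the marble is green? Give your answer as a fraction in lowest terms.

2741/6240

From Bin A: P(green) = 6/13.
From Bin B: P(green) = 2/5.
From Bin C: P(green) = 7/16.
Total probability = (1/3)(6/13) + (1/6)(2/5) + (1/2)(7/16) = 2741/6240.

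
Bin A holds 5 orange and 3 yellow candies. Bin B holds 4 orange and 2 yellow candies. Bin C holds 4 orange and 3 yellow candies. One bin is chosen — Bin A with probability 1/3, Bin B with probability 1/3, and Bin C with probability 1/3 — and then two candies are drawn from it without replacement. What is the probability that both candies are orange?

73/210

From Bin A: P(both orange) = (5/8)(4/7) = 5/14.
From Bin B: P(both orange) = (4/6)(3/5) = 2/5.
From Bin C: P(both orange) = (4/7)(3/6) = 2/7.
Total probability = (1/3)(5/14) + (1/3)(2/5) + (1/3)(2/7) = 73/210.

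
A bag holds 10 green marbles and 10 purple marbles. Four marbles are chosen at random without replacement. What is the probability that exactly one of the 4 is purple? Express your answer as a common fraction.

80/323

One ordering (purple drawn first) has probability 10/20 × 10/19 × 9/18 × 8/17 = 7200/116280 = 20/323.
There are C(4,1) = 4 such orderings, each equally likely, so P = 4 × 20/323 = 80/323.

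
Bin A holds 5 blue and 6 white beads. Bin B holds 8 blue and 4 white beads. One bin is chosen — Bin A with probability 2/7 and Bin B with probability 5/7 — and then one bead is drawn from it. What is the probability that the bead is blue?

From Bin A: P(blue) = 5/11.
From Bin B: P(blue) = 8/12.
Total probability = (2/7)(5/11) + (5/7)(8/12) = 20/33.

20/33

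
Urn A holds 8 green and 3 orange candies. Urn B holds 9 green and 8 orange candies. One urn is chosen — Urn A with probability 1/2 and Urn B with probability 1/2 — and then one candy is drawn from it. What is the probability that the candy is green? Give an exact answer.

From Urn A: P(green) = 8/11.
From Urn B: P(green) = 9/17.
Total probability = (1/2)(8/11) + (1/2)(9/17) = 235/374.

235/374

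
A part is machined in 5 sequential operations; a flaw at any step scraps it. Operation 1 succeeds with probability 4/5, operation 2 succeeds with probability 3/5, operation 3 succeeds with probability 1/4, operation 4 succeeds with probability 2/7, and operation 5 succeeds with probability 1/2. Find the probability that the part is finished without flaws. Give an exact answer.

3/175

The events are sequential, so multiply the conditional probabilities:
P = 4/5 × 3/5 × 1/4 × 2/7 × 1/2 = 24/1400 = 3/175.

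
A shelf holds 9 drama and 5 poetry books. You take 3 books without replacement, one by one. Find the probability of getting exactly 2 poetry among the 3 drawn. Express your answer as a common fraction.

45/182

One ordering (poetry drawn first) has probability 5/14 × 4/13 × 9/12 = 180/2184 = 15/182.
There are C(3,2) = 3 such orderings, each equally likely, so P = 3 × 15/182 = 45/182.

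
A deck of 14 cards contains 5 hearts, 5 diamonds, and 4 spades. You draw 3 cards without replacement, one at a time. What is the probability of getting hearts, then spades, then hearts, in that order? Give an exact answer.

Chain rule:
P = 5/14 × 4/13 × 4/12 = 80/2184 = 10/273.

10/273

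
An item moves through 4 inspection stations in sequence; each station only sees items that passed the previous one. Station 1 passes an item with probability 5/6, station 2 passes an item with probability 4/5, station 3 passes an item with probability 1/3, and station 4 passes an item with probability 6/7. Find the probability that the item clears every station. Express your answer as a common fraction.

Multiplying along the chain,
P = 5/6 × 4/5 × 1/3 × 6/7 = 120/630 = 4/21.

4/21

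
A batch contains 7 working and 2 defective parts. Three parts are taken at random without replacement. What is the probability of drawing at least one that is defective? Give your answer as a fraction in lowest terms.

P(no defective) = 7/9 × 6/8 × 5/7 = 210/504 = 5/12.
P(at least one) = 1 − 5/12 = 7/12.

7/12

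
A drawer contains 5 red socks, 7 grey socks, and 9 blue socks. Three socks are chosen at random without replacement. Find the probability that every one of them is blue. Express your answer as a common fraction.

P = 9/21 × 8/20 × 7/19 = 504/7980 = 6/95.

6/95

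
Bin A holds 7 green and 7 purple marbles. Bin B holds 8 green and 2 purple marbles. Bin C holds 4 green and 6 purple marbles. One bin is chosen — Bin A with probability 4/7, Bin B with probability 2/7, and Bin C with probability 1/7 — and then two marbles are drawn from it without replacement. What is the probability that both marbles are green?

From Bin A: P(both green) = (7/14)(6/13) = 3/13.
From Bin B: P(both green) = (8/10)(7/9) = 28/45.
From Bin C: P(both green) = (4/10)(3/9) = 2/15.
Total probability = (4/7)(3/13) + (2/7)(28/45) + (1/7)(2/15) = 1346/4095.

1346/4095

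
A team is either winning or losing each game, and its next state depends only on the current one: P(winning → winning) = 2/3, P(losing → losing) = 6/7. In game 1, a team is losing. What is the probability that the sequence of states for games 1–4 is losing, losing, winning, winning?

Game 1 is given. For each transition, use the conditional probability from the current state:
P(losing | losing) = 6/7; P(winning | losing) = 1/7; P(winning | winning) = 2/3.
P = 6/7 × 1/7 × 2/3 = 12/147 = 4/49.

4/49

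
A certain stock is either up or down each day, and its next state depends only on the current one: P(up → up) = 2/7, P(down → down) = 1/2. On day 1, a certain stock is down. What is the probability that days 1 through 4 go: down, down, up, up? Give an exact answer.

Day 1 is given. For each transition, use the conditional probability from the current state:
P(down | down) = 1/2; P(up | down) = 1/2; P(up | up) = 2/7.
P = 1/2 × 1/2 × 2/7 = 2/28 = 1/14.

1/14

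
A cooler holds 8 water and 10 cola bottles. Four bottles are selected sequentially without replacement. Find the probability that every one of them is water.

7/306

P(every draw is water) = 8/18 × 7/17 × 6/16 × 5/15 = 1680/73440 = 7/306.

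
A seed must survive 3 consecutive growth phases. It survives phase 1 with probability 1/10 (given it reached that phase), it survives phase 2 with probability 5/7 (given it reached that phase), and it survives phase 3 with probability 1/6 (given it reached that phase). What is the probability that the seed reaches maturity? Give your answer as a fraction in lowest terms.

Each stage is reached only if all earlier stages succeed, so
P = 1/10 × 5/7 × 1/6 = 5/420 = 1/84.

1/84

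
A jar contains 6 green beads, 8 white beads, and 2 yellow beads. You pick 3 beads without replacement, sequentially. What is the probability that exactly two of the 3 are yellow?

One ordering (yellow drawn first) has probability 2/16 × 1/15 × 14/14 = 28/3360 = 1/120.
There are C(3,2) = 3 such orderings, each equally likely, so P = 3 × 1/120 = 1/40.

1/40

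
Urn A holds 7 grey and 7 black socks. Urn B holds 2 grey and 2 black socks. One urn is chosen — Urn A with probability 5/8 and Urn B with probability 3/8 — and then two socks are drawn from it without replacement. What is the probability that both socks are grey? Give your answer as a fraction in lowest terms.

43/208

From Urn A: P(both grey) = (7/14)(6/13) = 3/13.
From Urn B: P(both grey) = (2/4)(1/3) = 1/6.
Total probability = (5/8)(3/13) + (3/8)(1/6) = 43/208.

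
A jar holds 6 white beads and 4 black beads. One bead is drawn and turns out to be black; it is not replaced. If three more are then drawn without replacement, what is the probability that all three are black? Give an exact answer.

1/84

With the first bead removed, 3 black remain out of 9.
P = 3/9 × 2/8 × 1/7 = 6/504 = 1/84.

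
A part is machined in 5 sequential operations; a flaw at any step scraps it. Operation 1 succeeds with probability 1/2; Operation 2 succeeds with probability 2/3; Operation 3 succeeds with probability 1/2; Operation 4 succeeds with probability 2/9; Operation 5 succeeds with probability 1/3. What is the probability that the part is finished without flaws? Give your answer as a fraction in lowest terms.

1/81

The events are sequential, so multiply the conditional probabilities:
P = 1/2 × 2/3 × 1/2 × 2/9 × 1/3 = 4/324 = 1/81.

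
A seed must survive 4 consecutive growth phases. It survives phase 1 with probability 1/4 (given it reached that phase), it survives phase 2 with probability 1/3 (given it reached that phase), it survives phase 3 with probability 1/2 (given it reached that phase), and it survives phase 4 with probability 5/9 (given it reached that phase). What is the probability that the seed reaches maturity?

5/216

The events are sequential, so multiply the conditional probabilities:
P = 1/4 × 1/3 × 1/2 × 5/9 = 5/216.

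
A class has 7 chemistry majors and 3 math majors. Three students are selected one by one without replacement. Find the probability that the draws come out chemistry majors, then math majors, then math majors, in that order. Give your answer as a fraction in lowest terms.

Chain rule:
P = 7/10 × 3/9 × 2/8 = 42/720 = 7/120.

7/120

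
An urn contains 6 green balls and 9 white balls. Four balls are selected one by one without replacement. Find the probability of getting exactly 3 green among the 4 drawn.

One ordering (green drawn first) has probability 6/15 × 5/14 × 4/13 × 9/12 = 1080/32760 = 3/91.
There are C(4,3) = 4 such orderings, each equally likely, so P = 4 × 3/91 = 12/91.

12/91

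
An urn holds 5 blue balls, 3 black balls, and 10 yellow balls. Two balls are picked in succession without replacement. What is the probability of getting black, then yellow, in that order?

5/51

Multiply the probability of each draw given the previous ones:
P = 3/18 × 10/17 = 30/306 = 5/51.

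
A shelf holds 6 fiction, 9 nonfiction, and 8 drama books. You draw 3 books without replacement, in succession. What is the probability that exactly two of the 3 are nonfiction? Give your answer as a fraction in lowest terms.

72/253

One ordering (nonfiction drawn first) has probability 9/23 × 8/22 × 14/21 = 1008/10626 = 24/253.
There are C(3,2) = 3 such orderings, each equally likely, so P = 3 × 24/253 = 72/253.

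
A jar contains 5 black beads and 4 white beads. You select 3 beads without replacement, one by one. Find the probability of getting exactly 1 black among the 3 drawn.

One ordering (black drawn first) has probability 5/9 × 4/8 × 3/7 = 60/504 = 5/42.
There are C(3,1) = 3 such orderings, each equally likely, so P = 3 × 5/42 = 5/14.

5/14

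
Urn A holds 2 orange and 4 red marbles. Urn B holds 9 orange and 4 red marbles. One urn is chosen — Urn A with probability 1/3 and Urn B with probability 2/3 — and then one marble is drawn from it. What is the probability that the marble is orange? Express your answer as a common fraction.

67/117

From Urn A: P(orange) = 2/6.
From Urn B: P(orange) = 9/13.
Total probability = (1/3)(2/6) + (2/3)(9/13) = 67/117.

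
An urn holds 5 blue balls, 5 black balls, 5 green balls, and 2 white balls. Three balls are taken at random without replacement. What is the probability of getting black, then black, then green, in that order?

5/204

Chain rule:
P = 5/17 × 4/16 × 5/15 = 100/4080 = 5/204.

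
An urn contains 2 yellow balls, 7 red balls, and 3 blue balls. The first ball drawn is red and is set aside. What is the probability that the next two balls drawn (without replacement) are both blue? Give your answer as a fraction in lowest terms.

After the first draw, 3 of the remaining 11 balls are blue.
P = 3/11 × 2/10 = 6/110 = 3/55.

3/55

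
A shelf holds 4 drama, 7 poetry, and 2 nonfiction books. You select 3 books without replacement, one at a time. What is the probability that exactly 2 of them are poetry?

63/143

One ordering (poetry drawn first) has probability 7/13 × 6/12 × 6/11 = 252/1716 = 21/143.
There are C(3,2) = 3 such orderings, each equally likely, so P = 3 × 21/143 = 63/143.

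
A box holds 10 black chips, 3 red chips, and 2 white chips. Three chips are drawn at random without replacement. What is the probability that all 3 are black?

24/91

P = 10/15 × 9/14 × 8/13 = 720/2730 = 24/91.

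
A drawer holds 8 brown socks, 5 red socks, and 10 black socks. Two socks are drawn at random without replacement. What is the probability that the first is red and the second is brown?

Each draw changes the counts, so multiply the conditional probabilities along the sequence:
P = 5/23 × 8/22 = 40/506 = 20/253.

20/253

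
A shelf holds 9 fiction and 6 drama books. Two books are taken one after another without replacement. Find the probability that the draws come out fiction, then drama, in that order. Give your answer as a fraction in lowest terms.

Each draw changes the counts, so multiply the conditional probabilities along the sequence:
P = 9/15 × 6/14 = 54/210 = 9/35.

9/35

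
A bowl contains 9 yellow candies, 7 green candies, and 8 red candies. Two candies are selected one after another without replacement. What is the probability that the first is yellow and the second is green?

21/184

Chain rule:
P = 9/24 × 7/23 = 63/552 = 21/184.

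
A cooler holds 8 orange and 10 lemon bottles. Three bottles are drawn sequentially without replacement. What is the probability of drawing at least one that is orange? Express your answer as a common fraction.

P(no orange) = 10/18 × 9/17 × 8/16 = 720/4896 = 5/34.
P(at least one) = 1 − 5/34 = 29/34.

29/34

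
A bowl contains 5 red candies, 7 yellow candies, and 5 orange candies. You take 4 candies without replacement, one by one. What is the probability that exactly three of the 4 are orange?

One ordering (orange drawn first) has probability 5/17 × 4/16 × 3/15 × 12/14 = 720/57120 = 3/238.
There are C(4,3) = 4 such orderings, each equally likely, so P = 4 × 3/238 = 6/119.

6/119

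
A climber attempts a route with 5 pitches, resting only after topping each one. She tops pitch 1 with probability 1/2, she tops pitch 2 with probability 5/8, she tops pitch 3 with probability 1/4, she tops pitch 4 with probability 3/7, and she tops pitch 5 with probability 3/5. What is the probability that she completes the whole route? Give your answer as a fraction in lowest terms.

The events are sequential, so multiply the conditional probabilities:
P = 1/2 × 5/8 × 1/4 × 3/7 × 3/5 = 45/2240 = 9/448.

9/448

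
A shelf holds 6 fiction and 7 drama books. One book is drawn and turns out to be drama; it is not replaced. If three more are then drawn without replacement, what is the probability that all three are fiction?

After the first draw, 6 of the remaining 12 books are fiction.
P = 6/12 × 5/11 × 4/10 = 120/1320 = 1/11.

1/11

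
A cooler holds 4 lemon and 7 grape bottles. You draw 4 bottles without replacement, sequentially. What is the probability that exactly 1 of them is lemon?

One ordering (lemon drawn first) has probability 4/11 × 7/10 × 6/9 × 5/8 = 840/7920 = 7/66.
There are C(4,1) = 4 such orderings, each equally likely, so P = 4 × 7/66 = 14/33.

14/33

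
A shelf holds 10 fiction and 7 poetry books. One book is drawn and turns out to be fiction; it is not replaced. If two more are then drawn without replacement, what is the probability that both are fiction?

With the first book removed, 9 fiction remain out of 16.
P = 9/16 × 8/15 = 72/240 = 3/10.

3/10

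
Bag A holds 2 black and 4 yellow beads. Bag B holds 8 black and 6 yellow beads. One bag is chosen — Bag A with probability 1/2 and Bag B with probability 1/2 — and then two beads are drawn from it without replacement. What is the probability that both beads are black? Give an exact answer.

From Bag A: P(both black) = (2/6)(1/5) = 1/15.
From Bag B: P(both black) = (8/14)(7/13) = 4/13.
Total probability = (1/2)(1/15) + (1/2)(4/13) = 73/390.

73/390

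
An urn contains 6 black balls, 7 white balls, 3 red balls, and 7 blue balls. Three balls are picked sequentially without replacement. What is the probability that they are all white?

P(every draw is white) = 7/23 × 6/22 × 5/21 = 210/10626 = 5/253.

5/253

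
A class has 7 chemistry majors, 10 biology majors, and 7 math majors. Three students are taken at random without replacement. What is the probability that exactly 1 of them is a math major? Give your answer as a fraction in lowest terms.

119/253

One ordering (a math major drawn first) has probability 7/24 × 17/23 × 16/22 = 1904/12144 = 119/759.
There are C(3,1) = 3 such orderings, each equally likely, so P = 3 × 119/759 = 119/253.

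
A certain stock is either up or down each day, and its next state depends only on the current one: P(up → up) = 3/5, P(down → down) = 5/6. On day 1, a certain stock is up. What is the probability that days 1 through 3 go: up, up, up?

Day 1 is given. For each transition, use the conditional probability from the current state:
P(up | up) = 3/5; P(up | up) = 3/5.
P = 3/5 × 3/5 = 9/25.

9/25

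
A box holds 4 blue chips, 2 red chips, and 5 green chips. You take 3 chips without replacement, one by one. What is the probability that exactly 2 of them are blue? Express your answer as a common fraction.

14/55

One ordering (blue drawn first) has probability 4/11 × 3/10 × 7/9 = 84/990 = 14/165.
There are C(3,2) = 3 such orderings, each equally likely, so P = 3 × 14/165 = 14/55.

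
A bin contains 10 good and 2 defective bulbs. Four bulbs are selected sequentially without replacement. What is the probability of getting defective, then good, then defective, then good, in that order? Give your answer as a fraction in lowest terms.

Each draw changes the counts, so multiply the conditional probabilities along the sequence:
P = 2/12 × 10/11 × 1/10 × 9/9 = 180/11880 = 1/66.

1/66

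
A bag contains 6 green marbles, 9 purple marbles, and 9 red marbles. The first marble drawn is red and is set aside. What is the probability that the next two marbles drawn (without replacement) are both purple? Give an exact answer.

36/253

With the first marble removed, 9 purple remain out of 23.
P = 9/23 × 8/22 = 72/506 = 36/253.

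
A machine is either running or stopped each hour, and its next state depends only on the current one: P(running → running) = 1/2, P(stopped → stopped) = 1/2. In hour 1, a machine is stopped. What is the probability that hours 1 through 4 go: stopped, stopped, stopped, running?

1/8

Hour 1 is given. For each transition, use the conditional probability from the current state:
P(stopped | stopped) = 1/2; P(stopped | stopped) = 1/2; P(running | stopped) = 1/2.
P = 1/2 × 1/2 × 1/2 = 1/8.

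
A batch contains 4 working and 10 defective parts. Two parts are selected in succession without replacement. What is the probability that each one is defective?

45/91

P(all defective) = 10/14 × 9/13 = 90/182 = 45/91.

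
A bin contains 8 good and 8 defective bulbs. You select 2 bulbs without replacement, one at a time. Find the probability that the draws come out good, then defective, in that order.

4/15

Multiply the probability of each draw given the previous ones:
P = 8/16 × 8/15 = 64/240 = 4/15.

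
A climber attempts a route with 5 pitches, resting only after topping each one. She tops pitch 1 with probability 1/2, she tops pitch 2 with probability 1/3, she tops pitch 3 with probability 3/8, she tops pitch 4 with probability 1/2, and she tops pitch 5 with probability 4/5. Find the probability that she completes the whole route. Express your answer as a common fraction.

Each stage is reached only if all earlier stages succeed, so
P = 1/2 × 1/3 × 3/8 × 1/2 × 4/5 = 12/480 = 1/40.

1/40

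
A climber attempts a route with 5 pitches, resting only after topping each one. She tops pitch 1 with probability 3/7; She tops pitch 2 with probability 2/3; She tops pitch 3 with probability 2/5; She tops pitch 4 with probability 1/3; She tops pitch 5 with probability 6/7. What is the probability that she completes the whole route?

8/245

Each stage is reached only if all earlier stages succeed, so
P = 3/7 × 2/3 × 2/5 × 1/3 × 6/7 = 72/2205 = 8/245.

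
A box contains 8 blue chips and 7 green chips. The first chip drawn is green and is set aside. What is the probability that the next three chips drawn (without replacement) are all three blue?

With the first chip removed, 8 blue remain out of 14.
P = 8/14 × 7/13 × 6/12 = 336/2184 = 2/13.

2/13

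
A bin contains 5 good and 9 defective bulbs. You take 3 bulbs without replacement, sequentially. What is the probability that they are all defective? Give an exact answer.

3/13

P(every draw is defective) = 9/14 × 8/13 × 7/12 = 504/2184 = 3/13.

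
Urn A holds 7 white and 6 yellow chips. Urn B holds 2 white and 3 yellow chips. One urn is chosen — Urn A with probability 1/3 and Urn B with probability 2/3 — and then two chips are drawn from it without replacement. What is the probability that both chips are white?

From Urn A: P(both white) = (7/13)(6/12) = 7/26.
From Urn B: P(both white) = (2/5)(1/4) = 1/10.
Total probability = (1/3)(7/26) + (2/3)(1/10) = 61/390.

61/390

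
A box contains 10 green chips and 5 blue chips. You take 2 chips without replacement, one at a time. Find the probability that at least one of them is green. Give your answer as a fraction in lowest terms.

19/21

P(no green) = 5/15 × 4/14 = 20/210 = 2/21.
P(at least one) = 1 − 2/21 = 19/21.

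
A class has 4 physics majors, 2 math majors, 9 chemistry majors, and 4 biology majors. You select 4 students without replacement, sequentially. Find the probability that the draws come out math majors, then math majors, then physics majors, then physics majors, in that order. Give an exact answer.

Each draw changes the counts, so multiply the conditional probabilities along the sequence:
P = 2/19 × 1/18 × 4/17 × 3/16 = 24/93024 = 1/3876.

1/3876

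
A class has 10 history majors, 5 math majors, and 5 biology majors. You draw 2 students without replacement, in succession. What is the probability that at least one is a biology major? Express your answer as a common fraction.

P(no biology majors) = 15/20 × 14/19 = 210/380 = 21/38.
P(at least one) = 1 − 21/38 = 17/38.

17/38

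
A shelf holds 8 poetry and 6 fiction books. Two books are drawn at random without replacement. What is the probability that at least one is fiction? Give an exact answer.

P(no fiction) = 8/14 × 7/13 = 56/182 = 4/13.
P(at least one) = 1 − 4/13 = 9/13.

9/13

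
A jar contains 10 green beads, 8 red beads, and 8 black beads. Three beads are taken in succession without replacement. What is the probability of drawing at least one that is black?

P(no black) = 18/26 × 17/25 × 16/24 = 4896/15600 = 102/325.
P(at least one) = 1 − 102/325 = 223/325.

223/325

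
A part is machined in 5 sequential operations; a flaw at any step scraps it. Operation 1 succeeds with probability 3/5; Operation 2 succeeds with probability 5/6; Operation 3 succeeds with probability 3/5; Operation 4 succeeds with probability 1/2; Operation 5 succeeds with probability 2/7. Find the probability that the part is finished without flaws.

The events are sequential, so multiply the conditional probabilities:
P = 3/5 × 5/6 × 3/5 × 1/2 × 2/7 = 90/2100 = 3/70.

3/70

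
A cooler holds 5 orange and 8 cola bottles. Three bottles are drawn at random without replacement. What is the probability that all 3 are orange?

5/143

P(all orange) = 5/13 × 4/12 × 3/11 = 60/1716 = 5/143.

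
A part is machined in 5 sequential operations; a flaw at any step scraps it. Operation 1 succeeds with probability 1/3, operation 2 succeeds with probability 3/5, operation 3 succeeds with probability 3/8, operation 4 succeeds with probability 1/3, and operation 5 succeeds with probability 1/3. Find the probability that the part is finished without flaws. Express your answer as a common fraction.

The events are sequential, so multiply the conditional probabilities:
P = 1/3 × 3/5 × 3/8 × 1/3 × 1/3 = 9/1080 = 1/120.

1/120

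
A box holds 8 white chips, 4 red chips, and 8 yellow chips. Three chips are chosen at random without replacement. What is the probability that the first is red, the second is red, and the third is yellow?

Each draw changes the counts, so multiply the conditional probabilities along the sequence:
P = 4/20 × 3/19 × 8/18 = 96/6840 = 4/285.

4/285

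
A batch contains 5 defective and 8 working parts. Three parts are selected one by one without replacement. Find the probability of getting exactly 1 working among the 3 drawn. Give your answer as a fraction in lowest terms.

40/143

One ordering (working drawn first) has probability 8/13 × 5/12 × 4/11 = 160/1716 = 40/429.
There are C(3,1) = 3 such orderings, each equally likely, so P = 3 × 40/429 = 40/143.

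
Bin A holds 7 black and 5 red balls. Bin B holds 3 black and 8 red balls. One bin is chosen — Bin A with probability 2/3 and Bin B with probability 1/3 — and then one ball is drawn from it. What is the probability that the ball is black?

95/198

From Bin A: P(black) = 7/12.
From Bin B: P(black) = 3/11.
Total probability = (2/3)(7/12) + (1/3)(3/11) = 95/198.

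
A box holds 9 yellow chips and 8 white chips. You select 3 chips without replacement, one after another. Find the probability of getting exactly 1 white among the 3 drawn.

36/85

One ordering (white drawn first) has probability 8/17 × 9/16 × 8/15 = 576/4080 = 12/85.
There are C(3,1) = 3 such orderings, each equally likely, so P = 3 × 12/85 = 36/85.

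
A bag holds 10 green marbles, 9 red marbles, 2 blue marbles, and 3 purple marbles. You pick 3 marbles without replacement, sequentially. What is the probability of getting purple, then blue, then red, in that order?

9/2024

Chain rule:
P = 3/24 × 2/23 × 9/22 = 54/12144 = 9/2024.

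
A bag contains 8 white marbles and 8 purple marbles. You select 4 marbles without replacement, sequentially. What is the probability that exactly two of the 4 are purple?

28/65

One ordering (purple drawn first) has probability 8/16 × 7/15 × 8/14 × 7/13 = 3136/43680 = 14/195.
There are C(4,2) = 6 such orderings, each equally likely, so P = 6 × 14/195 = 28/65.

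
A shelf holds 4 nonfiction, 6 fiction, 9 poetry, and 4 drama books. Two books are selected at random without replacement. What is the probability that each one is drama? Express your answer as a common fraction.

6/253

P = 4/23 × 3/22 = 12/506 = 6/253.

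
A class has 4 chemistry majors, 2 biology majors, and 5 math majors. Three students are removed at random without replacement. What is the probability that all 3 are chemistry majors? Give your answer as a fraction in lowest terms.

P(all chemistry majors) = 4/11 × 3/10 × 2/9 = 24/990 = 4/165.

4/165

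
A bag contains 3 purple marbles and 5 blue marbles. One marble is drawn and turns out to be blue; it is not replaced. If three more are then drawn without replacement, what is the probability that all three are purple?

1/35

With the first marble removed, 3 purple remain out of 7.
P = 3/7 × 2/6 × 1/5 = 6/210 = 1/35.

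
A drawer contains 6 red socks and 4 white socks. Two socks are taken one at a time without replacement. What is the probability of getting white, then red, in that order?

4/15

Multiply the probability of each draw given the previous ones:
P = 4/10 × 6/9 = 24/90 = 4/15.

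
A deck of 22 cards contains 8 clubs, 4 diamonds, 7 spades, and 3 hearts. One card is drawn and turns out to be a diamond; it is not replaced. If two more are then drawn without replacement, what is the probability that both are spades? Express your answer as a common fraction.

1/10

After the first draw, 7 of the remaining 21 cards are spades.
P = 7/21 × 6/20 = 42/420 = 1/10.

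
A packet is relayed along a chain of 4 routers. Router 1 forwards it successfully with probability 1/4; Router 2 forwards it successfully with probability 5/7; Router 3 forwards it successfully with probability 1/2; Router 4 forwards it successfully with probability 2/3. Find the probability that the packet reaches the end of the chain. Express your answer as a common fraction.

The events are sequential, so multiply the conditional probabilities:
P = 1/4 × 5/7 × 1/2 × 2/3 = 10/168 = 5/84.

5/84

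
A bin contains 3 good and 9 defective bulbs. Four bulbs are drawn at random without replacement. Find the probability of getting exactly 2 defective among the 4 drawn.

One ordering (defective drawn first) has probability 9/12 × 8/11 × 3/10 × 2/9 = 432/11880 = 2/55.
There are C(4,2) = 6 such orderings, each equally likely, so P = 6 × 2/55 = 12/55.

12/55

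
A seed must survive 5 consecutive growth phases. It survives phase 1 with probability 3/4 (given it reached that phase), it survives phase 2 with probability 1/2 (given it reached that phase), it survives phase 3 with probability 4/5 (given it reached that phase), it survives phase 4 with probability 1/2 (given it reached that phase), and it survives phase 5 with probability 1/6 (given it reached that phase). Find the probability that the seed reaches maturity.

The events are sequential, so multiply the conditional probabilities:
P = 3/4 × 1/2 × 4/5 × 1/2 × 1/6 = 12/480 = 1/40.

1/40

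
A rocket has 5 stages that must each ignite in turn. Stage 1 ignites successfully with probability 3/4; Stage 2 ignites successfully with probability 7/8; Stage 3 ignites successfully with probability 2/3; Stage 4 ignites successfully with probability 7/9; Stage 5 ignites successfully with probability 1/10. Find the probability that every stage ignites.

49/1440

Each stage is reached only if all earlier stages succeed, so
P = 3/4 × 7/8 × 2/3 × 7/9 × 1/10 = 294/8640 = 49/1440.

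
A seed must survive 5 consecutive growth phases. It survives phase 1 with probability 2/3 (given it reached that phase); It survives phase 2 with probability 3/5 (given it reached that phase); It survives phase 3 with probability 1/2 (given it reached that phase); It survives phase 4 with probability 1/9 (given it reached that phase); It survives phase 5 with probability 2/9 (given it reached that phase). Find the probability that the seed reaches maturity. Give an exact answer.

2/405

Each stage is reached only if all earlier stages succeed, so
P = 2/3 × 3/5 × 1/2 × 1/9 × 2/9 = 12/2430 = 2/405.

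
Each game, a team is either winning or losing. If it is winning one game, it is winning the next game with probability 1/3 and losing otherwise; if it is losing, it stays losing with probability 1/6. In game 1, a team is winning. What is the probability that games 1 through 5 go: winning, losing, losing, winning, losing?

5/81

Game 1 is given. For each transition, use the conditional probability from the current state:
P(losing | winning) = 2/3; P(losing | losing) = 1/6; P(winning | losing) = 5/6; P(losing | winning) = 2/3.
P = 2/3 × 1/6 × 5/6 × 2/3 = 20/324 = 5/81.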